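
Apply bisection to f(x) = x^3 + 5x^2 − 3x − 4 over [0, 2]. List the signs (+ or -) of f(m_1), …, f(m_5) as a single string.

f(1) = -1 < 0, so the root lies in [1, 2]
f(1.5) = 6.125 > 0, so the root lies in [1, 1.5]
f(1.25) = 2.015625 > 0, so the root lies in [1, 1.25]
f(1.125) = 0.377 > 0, so the root lies in [1, 1.125]
f(1.0625) = -0.3435 < 0, so the root lies in [1.0625, 1.125]

-+++-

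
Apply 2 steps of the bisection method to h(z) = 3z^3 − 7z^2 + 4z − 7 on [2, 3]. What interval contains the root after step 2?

[2, 2.25]

m = 2.5, h(m) = 6.125 (+); new bracket [2, 2.5]
m = 2.25, h(m) = 0.734375 (+); new bracket [2, 2.25]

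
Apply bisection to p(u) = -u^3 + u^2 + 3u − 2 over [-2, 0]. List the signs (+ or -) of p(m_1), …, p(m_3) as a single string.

--+

u = -1 gives p = -3, negative; keep [-2, -1]
u = -1.5 gives p = -0.875, negative; keep [-2, -1.5]
u = -1.75 gives p = 1.171875, positive; keep [-1.75, -1.5]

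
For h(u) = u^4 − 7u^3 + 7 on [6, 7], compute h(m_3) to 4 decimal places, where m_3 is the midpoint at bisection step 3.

-33.6189

midpoint 6.5: h = -130.3125 < 0 → [6.5, 7]
midpoint 6.75: h = -69.886719 < 0 → [6.75, 7]
midpoint 6.875: h = -33.618896 < 0 → [6.875, 7]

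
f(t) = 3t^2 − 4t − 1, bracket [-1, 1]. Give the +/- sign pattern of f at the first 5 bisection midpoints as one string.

-++--

t = 0 gives f = -1, negative; keep [-1, 0]
t = -0.5 gives f = 1.75, positive; keep [-0.5, 0]
t = -0.25 gives f = 0.1875, positive; keep [-0.25, 0]
t = -0.125 gives f = -0.4531, negative; keep [-0.25, -0.125]
t = -0.1875 gives f = -0.1445, negative; keep [-0.25, -0.1875]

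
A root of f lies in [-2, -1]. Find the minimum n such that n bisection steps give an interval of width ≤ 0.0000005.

21

Width after n steps is 1/2^n. Need 2^n ≥ 1/0.0000005 = 2000000.
2^20 = 1048576 < 2000000 ≤ 2^21 = 2097152, so n = 21.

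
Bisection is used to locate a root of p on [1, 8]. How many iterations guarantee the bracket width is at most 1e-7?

Width after n steps is 7/2^n. Need 2^n ≥ 7/1e-7 = 70000000.
2^26 = 67108864 < 70000000 ≤ 2^27 = 134217728, so n = 27.

27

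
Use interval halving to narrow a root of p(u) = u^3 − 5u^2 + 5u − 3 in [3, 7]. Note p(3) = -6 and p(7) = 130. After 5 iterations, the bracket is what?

p(5) = 22 > 0, so the root lies in [3, 5]
p(4) = 1 > 0, so the root lies in [3, 4]
p(3.5) = -3.875 < 0, so the root lies in [3.5, 4]
p(3.75) = -1.8281 < 0, so the root lies in [3.75, 4]
p(3.875) = -0.5176 < 0, so the root lies in [3.875, 4]

[3.875, 4]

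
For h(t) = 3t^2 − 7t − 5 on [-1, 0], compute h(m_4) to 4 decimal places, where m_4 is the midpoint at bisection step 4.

m = -0.5, h(m) = -0.75 (−); new bracket [-1, -0.5]
m = -0.75, h(m) = 1.9375 (+); new bracket [-0.75, -0.5]
m = -0.625, h(m) = 0.546875 (+); new bracket [-0.625, -0.5]
m = -0.5625, h(m) = -0.1133 (−); new bracket [-0.625, -0.5625]

-0.1133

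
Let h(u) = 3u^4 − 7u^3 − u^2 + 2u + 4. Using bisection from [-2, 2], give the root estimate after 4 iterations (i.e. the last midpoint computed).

m = 0, h(m) = 4 (+); new bracket [0, 2]
m = 1, h(m) = 1 (+); new bracket [1, 2]
m = 1.5, h(m) = -3.6875 (−); new bracket [1, 1.5]
m = 1.25, h(m) = -1.4102 (−); new bracket [1, 1.25]

1.25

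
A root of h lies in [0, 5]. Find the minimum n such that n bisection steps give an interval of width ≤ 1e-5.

19

Width after n steps is 5/2^n. Need 2^n ≥ 5/1e-5 = 500000.
2^18 = 262144 < 500000 ≤ 2^19 = 524288, so n = 19.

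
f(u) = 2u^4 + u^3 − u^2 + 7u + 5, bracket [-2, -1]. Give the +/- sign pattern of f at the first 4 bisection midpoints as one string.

u = -1.5 gives f = -1, negative; keep [-2, -1.5]
u = -1.75 gives f = 3.085938, positive; keep [-1.75, -1.5]
u = -1.625 gives f = 0.63916, positive; keep [-1.625, -1.5]
u = -1.5625 gives f = -0.2727, negative; keep [-1.625, -1.5625]

-++-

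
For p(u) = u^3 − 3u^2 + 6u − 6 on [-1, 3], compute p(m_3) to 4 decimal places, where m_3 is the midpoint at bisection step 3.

u = 1 gives p = -2, negative; keep [1, 3]
u = 2 gives p = 2, positive; keep [1, 2]
u = 1.5 gives p = -0.375, negative; keep [1.5, 2]

-0.3750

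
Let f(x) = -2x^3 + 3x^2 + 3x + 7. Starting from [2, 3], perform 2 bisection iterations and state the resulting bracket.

[2.5, 2.75]

x = 2.5 gives f = 2, positive; keep [2.5, 3]
x = 2.75 gives f = -3.65625, negative; keep [2.5, 2.75]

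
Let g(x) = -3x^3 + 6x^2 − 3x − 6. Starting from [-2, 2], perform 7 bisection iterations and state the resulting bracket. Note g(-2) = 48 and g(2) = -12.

[-0.71875, -0.6875]

midpoint 0: g = -6 < 0 → [-2, 0]
midpoint -1: g = 6 > 0 → [-1, 0]
midpoint -0.5: g = -2.625 < 0 → [-1, -0.5]
midpoint -0.75: g = 0.8906 > 0 → [-0.75, -0.5]
midpoint -0.625: g = -1.0488 < 0 → [-0.75, -0.625]
midpoint -0.6875: g = -0.1267 < 0 → [-0.75, -0.6875]
midpoint -0.71875: g = 0.3698 > 0 → [-0.71875, -0.6875]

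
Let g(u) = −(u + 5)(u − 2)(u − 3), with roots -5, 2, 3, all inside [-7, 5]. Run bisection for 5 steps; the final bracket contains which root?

u = -1 gives g = -48, negative; keep [-7, -1]
u = -4 gives g = -42, negative; keep [-7, -4]
u = -5.5 gives g = 31.875, positive; keep [-5.5, -4]
u = -4.75 gives g = -13.0781, negative; keep [-5.5, -4.75]
u = -5.125 gives g = 7.2363, positive; keep [-5.125, -4.75]

-5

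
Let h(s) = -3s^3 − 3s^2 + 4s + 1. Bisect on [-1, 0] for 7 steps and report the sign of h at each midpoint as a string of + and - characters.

midpoint -0.5: h = -1.375 < 0 → [-0.5, 0]
midpoint -0.25: h = -0.140625 < 0 → [-0.25, 0]
midpoint -0.125: h = 0.458984 > 0 → [-0.25, -0.125]
midpoint -0.1875: h = 0.1643 > 0 → [-0.25, -0.1875]
midpoint -0.21875: h = 0.0128 > 0 → [-0.25, -0.21875]
midpoint -0.234375: h = -0.0637 < 0 → [-0.234375, -0.21875]
midpoint -0.2265625: h = -0.0254 < 0 → [-0.2265625, -0.21875]

--+++--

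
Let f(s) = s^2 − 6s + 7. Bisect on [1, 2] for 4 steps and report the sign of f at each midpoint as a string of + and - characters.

f(1.5) = 0.25 > 0, so the root lies in [1.5, 2]
f(1.75) = -0.4375 < 0, so the root lies in [1.5, 1.75]
f(1.625) = -0.109375 < 0, so the root lies in [1.5, 1.625]
f(1.5625) = 0.0664 > 0, so the root lies in [1.5625, 1.625]

+--+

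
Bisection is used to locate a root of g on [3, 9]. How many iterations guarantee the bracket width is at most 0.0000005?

24

Width after n steps is 6/2^n. Need 2^n ≥ 6/0.0000005 = 12000000.
2^23 = 8388608 < 12000000 ≤ 2^24 = 16777216, so n = 24.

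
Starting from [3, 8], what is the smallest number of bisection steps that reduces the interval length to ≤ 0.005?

Width after n steps is 5/2^n. Need 2^n ≥ 5/0.005 = 1000.
2^9 = 512 < 1000 ≤ 2^10 = 1024, so n = 10.

10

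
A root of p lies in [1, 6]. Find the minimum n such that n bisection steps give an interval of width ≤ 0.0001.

Width after n steps is 5/2^n. Need 2^n ≥ 5/0.0001 = 50000.
2^15 = 32768 < 50000 ≤ 2^16 = 65536, so n = 16.

16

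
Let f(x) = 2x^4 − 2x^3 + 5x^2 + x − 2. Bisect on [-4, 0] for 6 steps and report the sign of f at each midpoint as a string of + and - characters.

++-++-

midpoint -2: f = 64 > 0 → [-2, 0]
midpoint -1: f = 6 > 0 → [-1, 0]
midpoint -0.5: f = -0.875 < 0 → [-1, -0.5]
midpoint -0.75: f = 1.5391 > 0 → [-0.75, -0.5]
midpoint -0.625: f = 0.1216 > 0 → [-0.625, -0.5]
midpoint -0.5625: f = -0.4243 < 0 → [-0.625, -0.5625]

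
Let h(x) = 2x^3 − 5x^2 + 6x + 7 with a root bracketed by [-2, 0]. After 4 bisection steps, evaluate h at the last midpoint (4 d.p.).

0.8086

midpoint -1: h = -6 < 0 → [-1, 0]
midpoint -0.5: h = 2.5 > 0 → [-1, -0.5]
midpoint -0.75: h = -1.15625 < 0 → [-0.75, -0.5]
midpoint -0.625: h = 0.8086 > 0 → [-0.75, -0.625]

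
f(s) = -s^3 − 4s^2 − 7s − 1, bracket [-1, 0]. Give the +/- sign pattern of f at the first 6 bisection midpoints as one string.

++-+-+

f(-0.5) = 1.625 > 0, so the root lies in [-0.5, 0]
f(-0.25) = 0.515625 > 0, so the root lies in [-0.25, 0]
f(-0.125) = -0.185547 < 0, so the root lies in [-0.25, -0.125]
f(-0.1875) = 0.1785 > 0, so the root lies in [-0.1875, -0.125]
f(-0.15625) = -0.0001 < 0, so the root lies in [-0.1875, -0.15625]
f(-0.171875) = 0.09 > 0, so the root lies in [-0.171875, -0.15625]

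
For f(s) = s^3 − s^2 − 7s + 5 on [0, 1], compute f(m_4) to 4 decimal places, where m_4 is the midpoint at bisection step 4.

s = 0.5 gives f = 1.375, positive; keep [0.5, 1]
s = 0.75 gives f = -0.390625, negative; keep [0.5, 0.75]
s = 0.625 gives f = 0.478516, positive; keep [0.625, 0.75]
s = 0.6875 gives f = 0.0398, positive; keep [0.6875, 0.75]

0.0398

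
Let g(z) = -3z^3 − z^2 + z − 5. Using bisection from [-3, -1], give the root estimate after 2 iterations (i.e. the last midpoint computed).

-1.5

g(-2) = 13 > 0, so the root lies in [-2, -1]
g(-1.5) = 1.375 > 0, so the root lies in [-1.5, -1]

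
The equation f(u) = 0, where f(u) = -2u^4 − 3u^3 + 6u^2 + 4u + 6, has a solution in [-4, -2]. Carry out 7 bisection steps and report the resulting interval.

[-2.5625, -2.546875]

midpoint -3: f = -33 < 0 → [-3, -2]
midpoint -2.5: f = 2.25 > 0 → [-3, -2.5]
midpoint -2.75: f = -11.617188 < 0 → [-2.75, -2.5]
midpoint -2.625: f = -3.854 < 0 → [-2.625, -2.5]
midpoint -2.5625: f = -0.6077 < 0 → [-2.5625, -2.5]
midpoint -2.53125: f = 0.8681 > 0 → [-2.5625, -2.53125]
midpoint -2.546875: f = 0.1422 > 0 → [-2.5625, -2.546875]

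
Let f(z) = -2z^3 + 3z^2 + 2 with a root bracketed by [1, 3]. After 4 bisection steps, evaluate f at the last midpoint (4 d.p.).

z = 2 gives f = -2, negative; keep [1, 2]
z = 1.5 gives f = 2, positive; keep [1.5, 2]
z = 1.75 gives f = 0.46875, positive; keep [1.75, 2]
z = 1.875 gives f = -0.6367, negative; keep [1.75, 1.875]

-0.6367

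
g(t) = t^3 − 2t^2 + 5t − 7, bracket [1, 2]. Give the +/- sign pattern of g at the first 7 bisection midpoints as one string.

-++--+-

m = 1.5, g(m) = -0.625 (−); new bracket [1.5, 2]
m = 1.75, g(m) = 0.984375 (+); new bracket [1.5, 1.75]
m = 1.625, g(m) = 0.134766 (+); new bracket [1.5, 1.625]
m = 1.5625, g(m) = -0.2556 (−); new bracket [1.5625, 1.625]
m = 1.59375, g(m) = -0.0631 (−); new bracket [1.59375, 1.625]
m = 1.609375, g(m) = 0.0351 (+); new bracket [1.59375, 1.609375]
m = 1.6015625, g(m) = -0.0142 (−); new bracket [1.6015625, 1.609375]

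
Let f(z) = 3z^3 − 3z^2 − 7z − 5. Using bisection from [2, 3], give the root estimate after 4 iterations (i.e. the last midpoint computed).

2.3125

f(2.5) = 5.625 > 0, so the root lies in [2, 2.5]
f(2.25) = -1.765625 < 0, so the root lies in [2.25, 2.5]
f(2.375) = 1.642578 > 0, so the root lies in [2.25, 2.375]
f(2.3125) = -0.1311 < 0, so the root lies in [2.3125, 2.375]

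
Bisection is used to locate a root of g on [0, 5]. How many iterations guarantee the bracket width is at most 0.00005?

17

Width after n steps is 5/2^n. Need 2^n ≥ 5/0.00005 = 100000.
2^16 = 65536 < 100000 ≤ 2^17 = 131072, so n = 17.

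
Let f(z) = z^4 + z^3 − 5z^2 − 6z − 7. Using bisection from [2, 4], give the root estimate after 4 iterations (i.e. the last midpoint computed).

z = 3 gives f = 38, positive; keep [2, 3]
z = 2.5 gives f = 1.4375, positive; keep [2, 2.5]
z = 2.25 gives f = -8.792969, negative; keep [2.25, 2.5]
z = 2.375 gives f = -4.24, negative; keep [2.375, 2.5]

2.375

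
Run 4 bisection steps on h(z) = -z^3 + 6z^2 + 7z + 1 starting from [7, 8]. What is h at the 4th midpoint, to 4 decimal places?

h(7.5) = -30.875 < 0, so the root lies in [7, 7.5]
h(7.25) = -13.953125 < 0, so the root lies in [7, 7.25]
h(7.125) = -6.236328 < 0, so the root lies in [7, 7.125]
h(7.0625) = -2.5588 < 0, so the root lies in [7, 7.0625]

-2.5588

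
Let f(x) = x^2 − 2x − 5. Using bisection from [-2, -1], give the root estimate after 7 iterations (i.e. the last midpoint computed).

-1.4453125

m = -1.5, f(m) = 0.25 (+); new bracket [-1.5, -1]
m = -1.25, f(m) = -0.9375 (−); new bracket [-1.5, -1.25]
m = -1.375, f(m) = -0.359375 (−); new bracket [-1.5, -1.375]
m = -1.4375, f(m) = -0.0586 (−); new bracket [-1.5, -1.4375]
m = -1.46875, f(m) = 0.0947 (+); new bracket [-1.46875, -1.4375]
m = -1.453125, f(m) = 0.0178 (+); new bracket [-1.453125, -1.4375]
m = -1.4453125, f(m) = -0.0204 (−); new bracket [-1.453125, -1.4453125]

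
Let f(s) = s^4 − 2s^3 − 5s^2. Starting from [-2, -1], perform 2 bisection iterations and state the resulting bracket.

m = -1.5, f(m) = 0.5625 (+); new bracket [-1.5, -1]
m = -1.25, f(m) = -1.464844 (−); new bracket [-1.5, -1.25]

[-1.5, -1.25]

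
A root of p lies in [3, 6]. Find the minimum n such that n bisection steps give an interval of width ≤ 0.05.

Width after n steps is 3/2^n. Need 2^n ≥ 3/0.05 = 60.
2^5 = 32 < 60 ≤ 2^6 = 64, so n = 6.

6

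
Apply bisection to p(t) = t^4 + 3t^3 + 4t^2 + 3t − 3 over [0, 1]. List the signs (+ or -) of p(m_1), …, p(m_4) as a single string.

p(0.5) = -0.0625 < 0, so the root lies in [0.5, 1]
p(0.75) = 3.082031 > 0, so the root lies in [0.5, 0.75]
p(0.625) = 1.32251 > 0, so the root lies in [0.5, 0.625]
p(0.5625) = 0.5872 > 0, so the root lies in [0.5, 0.5625]

-+++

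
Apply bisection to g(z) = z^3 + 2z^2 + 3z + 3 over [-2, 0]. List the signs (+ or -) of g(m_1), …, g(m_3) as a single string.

+-+

m = -1, g(m) = 1 (+); new bracket [-2, -1]
m = -1.5, g(m) = -0.375 (−); new bracket [-1.5, -1]
m = -1.25, g(m) = 0.421875 (+); new bracket [-1.5, -1.25]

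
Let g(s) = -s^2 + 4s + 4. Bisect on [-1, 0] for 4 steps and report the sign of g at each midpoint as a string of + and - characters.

++-+

m = -0.5, g(m) = 1.75 (+); new bracket [-1, -0.5]
m = -0.75, g(m) = 0.4375 (+); new bracket [-1, -0.75]
m = -0.875, g(m) = -0.265625 (−); new bracket [-0.875, -0.75]
m = -0.8125, g(m) = 0.0898 (+); new bracket [-0.875, -0.8125]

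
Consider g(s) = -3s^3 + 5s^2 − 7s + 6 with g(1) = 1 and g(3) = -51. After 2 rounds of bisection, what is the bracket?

m = 2, g(m) = -12 (−); new bracket [1, 2]
m = 1.5, g(m) = -3.375 (−); new bracket [1, 1.5]

[1, 1.5]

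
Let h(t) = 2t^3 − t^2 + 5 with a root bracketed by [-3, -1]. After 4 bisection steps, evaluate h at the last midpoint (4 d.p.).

0.8867

h(-2) = -15 < 0, so the root lies in [-2, -1]
h(-1.5) = -4 < 0, so the root lies in [-1.5, -1]
h(-1.25) = -0.46875 < 0, so the root lies in [-1.25, -1]
h(-1.125) = 0.8867 > 0, so the root lies in [-1.25, -1.125]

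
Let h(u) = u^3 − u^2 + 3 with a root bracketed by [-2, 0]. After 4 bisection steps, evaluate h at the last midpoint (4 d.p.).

0.3105

midpoint -1: h = 1 > 0 → [-2, -1]
midpoint -1.5: h = -2.625 < 0 → [-1.5, -1]
midpoint -1.25: h = -0.515625 < 0 → [-1.25, -1]
midpoint -1.125: h = 0.3105 > 0 → [-1.25, -1.125]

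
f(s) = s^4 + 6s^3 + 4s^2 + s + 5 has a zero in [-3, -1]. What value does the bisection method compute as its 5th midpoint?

-1.3125

f(-2) = -13 < 0, so the root lies in [-2, -1]
f(-1.5) = -2.6875 < 0, so the root lies in [-1.5, -1]
f(-1.25) = 0.722656 > 0, so the root lies in [-1.5, -1.25]
f(-1.375) = -0.8357 < 0, so the root lies in [-1.375, -1.25]
f(-1.3125) = -0.0202 < 0, so the root lies in [-1.3125, -1.25]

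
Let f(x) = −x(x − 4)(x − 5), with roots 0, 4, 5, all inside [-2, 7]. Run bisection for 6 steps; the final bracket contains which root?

f(2.5) = -9.375 < 0, so the root lies in [-2, 2.5]
f(0.25) = -4.453125 < 0, so the root lies in [-2, 0.25]
f(-0.875) = 25.060547 > 0, so the root lies in [-0.875, 0.25]
f(-0.3125) = 7.1594 > 0, so the root lies in [-0.3125, 0.25]
f(-0.03125) = 0.6338 > 0, so the root lies in [-0.03125, 0.25]
f(0.109375) = -2.0811 < 0, so the root lies in [-0.03125, 0.109375]

0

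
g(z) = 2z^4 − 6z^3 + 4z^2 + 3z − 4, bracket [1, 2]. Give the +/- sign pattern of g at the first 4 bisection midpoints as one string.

midpoint 1.5: g = -0.625 < 0 → [1.5, 2]
midpoint 1.75: g = 0.101562 > 0 → [1.5, 1.75]
midpoint 1.625: g = -0.362793 < 0 → [1.625, 1.75]
midpoint 1.6875: g = -0.1611 < 0 → [1.6875, 1.75]

-+--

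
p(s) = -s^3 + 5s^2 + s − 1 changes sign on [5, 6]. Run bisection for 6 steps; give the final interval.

m = 5.5, p(m) = -10.625 (−); new bracket [5, 5.5]
m = 5.25, p(m) = -2.640625 (−); new bracket [5, 5.25]
m = 5.125, p(m) = 0.841797 (+); new bracket [5.125, 5.25]
m = 5.1875, p(m) = -0.8582 (−); new bracket [5.125, 5.1875]
m = 5.15625, p(m) = 0.002 (+); new bracket [5.15625, 5.1875]
m = 5.171875, p(m) = -0.4255 (−); new bracket [5.15625, 5.171875]

[5.15625, 5.171875]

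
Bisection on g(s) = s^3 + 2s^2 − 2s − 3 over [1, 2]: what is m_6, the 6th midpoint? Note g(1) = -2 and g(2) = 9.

1.296875

midpoint 1.5: g = 1.875 > 0 → [1, 1.5]
midpoint 1.25: g = -0.421875 < 0 → [1.25, 1.5]
midpoint 1.375: g = 0.630859 > 0 → [1.25, 1.375]
midpoint 1.3125: g = 0.0813 > 0 → [1.25, 1.3125]
midpoint 1.28125: g = -0.176 < 0 → [1.28125, 1.3125]
midpoint 1.296875: g = -0.0488 < 0 → [1.296875, 1.3125]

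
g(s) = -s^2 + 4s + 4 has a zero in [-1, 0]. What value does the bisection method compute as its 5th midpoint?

-0.84375

g(-0.5) = 1.75 > 0, so the root lies in [-1, -0.5]
g(-0.75) = 0.4375 > 0, so the root lies in [-1, -0.75]
g(-0.875) = -0.265625 < 0, so the root lies in [-0.875, -0.75]
g(-0.8125) = 0.0898 > 0, so the root lies in [-0.875, -0.8125]
g(-0.84375) = -0.0869 < 0, so the root lies in [-0.84375, -0.8125]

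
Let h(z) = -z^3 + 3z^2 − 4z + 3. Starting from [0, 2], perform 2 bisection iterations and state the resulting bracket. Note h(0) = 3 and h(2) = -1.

h(1) = 1 > 0, so the root lies in [1, 2]
h(1.5) = 0.375 > 0, so the root lies in [1.5, 2]

[1.5, 2]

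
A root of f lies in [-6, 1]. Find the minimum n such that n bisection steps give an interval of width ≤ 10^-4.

17

Width after n steps is 7/2^n. Need 2^n ≥ 7/10^-4 = 70000.
2^16 = 65536 < 70000 ≤ 2^17 = 131072, so n = 17.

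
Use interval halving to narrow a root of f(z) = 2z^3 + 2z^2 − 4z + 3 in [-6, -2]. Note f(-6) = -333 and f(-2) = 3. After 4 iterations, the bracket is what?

[-2.25, -2]

midpoint -4: f = -77 < 0 → [-4, -2]
midpoint -3: f = -21 < 0 → [-3, -2]
midpoint -2.5: f = -5.75 < 0 → [-2.5, -2]
midpoint -2.25: f = -0.6562 < 0 → [-2.25, -2]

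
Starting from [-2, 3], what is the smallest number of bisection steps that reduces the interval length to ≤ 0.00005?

17

Width after n steps is 5/2^n. Need 2^n ≥ 5/0.00005 = 100000.
2^16 = 65536 < 100000 ≤ 2^17 = 131072, so n = 17.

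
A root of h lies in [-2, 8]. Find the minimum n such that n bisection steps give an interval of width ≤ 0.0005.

15

Width after n steps is 10/2^n. Need 2^n ≥ 10/0.0005 = 20000.
2^14 = 16384 < 20000 ≤ 2^15 = 32768, so n = 15.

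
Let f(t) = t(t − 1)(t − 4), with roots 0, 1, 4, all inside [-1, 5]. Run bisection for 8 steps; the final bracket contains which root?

t = 2 gives f = -4, negative; keep [2, 5]
t = 3.5 gives f = -4.375, negative; keep [3.5, 5]
t = 4.25 gives f = 3.453125, positive; keep [3.5, 4.25]
t = 3.875 gives f = -1.3926, negative; keep [3.875, 4.25]
t = 4.0625 gives f = 0.7776, positive; keep [3.875, 4.0625]
t = 3.96875 gives f = -0.3682, negative; keep [3.96875, 4.0625]
t = 4.015625 gives f = 0.1892, positive; keep [3.96875, 4.015625]
t = 3.9921875 gives f = -0.0933, negative; keep [3.9921875, 4.015625]

4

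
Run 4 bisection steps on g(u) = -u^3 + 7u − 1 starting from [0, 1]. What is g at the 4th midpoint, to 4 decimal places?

g(0.5) = 2.375 > 0, so the root lies in [0, 0.5]
g(0.25) = 0.734375 > 0, so the root lies in [0, 0.25]
g(0.125) = -0.126953 < 0, so the root lies in [0.125, 0.25]
g(0.1875) = 0.3059 > 0, so the root lies in [0.125, 0.1875]

0.3059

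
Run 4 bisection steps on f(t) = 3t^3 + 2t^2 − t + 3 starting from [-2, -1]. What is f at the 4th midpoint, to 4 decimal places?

-0.3411

t = -1.5 gives f = -1.125, negative; keep [-1.5, -1]
t = -1.25 gives f = 1.515625, positive; keep [-1.5, -1.25]
t = -1.375 gives f = 0.357422, positive; keep [-1.5, -1.375]
t = -1.4375 gives f = -0.3411, negative; keep [-1.4375, -1.375]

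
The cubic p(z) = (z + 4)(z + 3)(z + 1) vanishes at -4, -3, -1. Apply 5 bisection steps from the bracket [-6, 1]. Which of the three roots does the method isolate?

-1

m = -2.5, p(m) = -1.125 (−); new bracket [-2.5, 1]
m = -0.75, p(m) = 1.828125 (+); new bracket [-2.5, -0.75]
m = -1.625, p(m) = -2.041016 (−); new bracket [-1.625, -0.75]
m = -1.1875, p(m) = -0.9558 (−); new bracket [-1.1875, -0.75]
m = -0.96875, p(m) = 0.1924 (+); new bracket [-1.1875, -0.96875]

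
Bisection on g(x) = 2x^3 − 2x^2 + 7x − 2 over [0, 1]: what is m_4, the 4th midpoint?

midpoint 0.5: g = 1.25 > 0 → [0, 0.5]
midpoint 0.25: g = -0.34375 < 0 → [0.25, 0.5]
midpoint 0.375: g = 0.449219 > 0 → [0.25, 0.375]
midpoint 0.3125: g = 0.0532 > 0 → [0.25, 0.3125]

0.3125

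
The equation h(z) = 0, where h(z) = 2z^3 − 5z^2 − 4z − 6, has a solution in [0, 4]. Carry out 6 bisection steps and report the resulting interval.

m = 2, h(m) = -18 (−); new bracket [2, 4]
m = 3, h(m) = -9 (−); new bracket [3, 4]
m = 3.5, h(m) = 4.5 (+); new bracket [3, 3.5]
m = 3.25, h(m) = -3.1562 (−); new bracket [3.25, 3.5]
m = 3.375, h(m) = 0.4336 (+); new bracket [3.25, 3.375]
m = 3.3125, h(m) = -1.4194 (−); new bracket [3.3125, 3.375]

[3.3125, 3.375]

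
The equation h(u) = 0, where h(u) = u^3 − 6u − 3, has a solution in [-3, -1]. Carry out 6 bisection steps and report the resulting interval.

[-2.15625, -2.125]

h(-2) = 1 > 0, so the root lies in [-3, -2]
h(-2.5) = -3.625 < 0, so the root lies in [-2.5, -2]
h(-2.25) = -0.890625 < 0, so the root lies in [-2.25, -2]
h(-2.125) = 0.1543 > 0, so the root lies in [-2.25, -2.125]
h(-2.1875) = -0.3425 < 0, so the root lies in [-2.1875, -2.125]
h(-2.15625) = -0.0878 < 0, so the root lies in [-2.15625, -2.125]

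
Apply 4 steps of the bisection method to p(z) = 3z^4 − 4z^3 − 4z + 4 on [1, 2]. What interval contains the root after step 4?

[1.5, 1.5625]

m = 1.5, p(m) = -0.3125 (−); new bracket [1.5, 2]
m = 1.75, p(m) = 3.699219 (+); new bracket [1.5, 1.75]
m = 1.625, p(m) = 1.254639 (+); new bracket [1.5, 1.625]
m = 1.5625, p(m) = 0.3726 (+); new bracket [1.5, 1.5625]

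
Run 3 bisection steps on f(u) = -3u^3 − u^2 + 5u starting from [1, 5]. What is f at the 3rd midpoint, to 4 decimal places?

-4.8750

midpoint 3: f = -75 < 0 → [1, 3]
midpoint 2: f = -18 < 0 → [1, 2]
midpoint 1.5: f = -4.875 < 0 → [1, 1.5]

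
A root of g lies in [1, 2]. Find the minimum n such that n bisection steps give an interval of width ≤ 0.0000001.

Width after n steps is 1/2^n. Need 2^n ≥ 1/0.0000001 = 10000000.
2^23 = 8388608 < 10000000 ≤ 2^24 = 16777216, so n = 24.

24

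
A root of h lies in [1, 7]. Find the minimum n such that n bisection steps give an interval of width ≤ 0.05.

Width after n steps is 6/2^n. Need 2^n ≥ 6/0.05 = 120.
2^6 = 64 < 120 ≤ 2^7 = 128, so n = 7.

7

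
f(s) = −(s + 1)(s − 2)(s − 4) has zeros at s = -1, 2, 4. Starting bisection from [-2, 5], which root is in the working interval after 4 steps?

m = 1.5, f(m) = -3.125 (−); new bracket [-2, 1.5]
m = -0.25, f(m) = -7.171875 (−); new bracket [-2, -0.25]
m = -1.125, f(m) = 2.001953 (+); new bracket [-1.125, -0.25]
m = -0.6875, f(m) = -3.9368 (−); new bracket [-1.125, -0.6875]

-1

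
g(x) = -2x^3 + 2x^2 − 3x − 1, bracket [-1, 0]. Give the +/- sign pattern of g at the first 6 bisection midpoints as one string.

+-+++-

x = -0.5 gives g = 1.25, positive; keep [-0.5, 0]
x = -0.25 gives g = -0.09375, negative; keep [-0.5, -0.25]
x = -0.375 gives g = 0.511719, positive; keep [-0.375, -0.25]
x = -0.3125 gives g = 0.1938, positive; keep [-0.3125, -0.25]
x = -0.28125 gives g = 0.0464, positive; keep [-0.28125, -0.25]
x = -0.265625 gives g = -0.0245, negative; keep [-0.28125, -0.265625]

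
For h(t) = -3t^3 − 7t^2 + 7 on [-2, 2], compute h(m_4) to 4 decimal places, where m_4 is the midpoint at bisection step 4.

h(0) = 7 > 0, so the root lies in [0, 2]
h(1) = -3 < 0, so the root lies in [0, 1]
h(0.5) = 4.875 > 0, so the root lies in [0.5, 1]
h(0.75) = 1.7969 > 0, so the root lies in [0.75, 1]

1.7969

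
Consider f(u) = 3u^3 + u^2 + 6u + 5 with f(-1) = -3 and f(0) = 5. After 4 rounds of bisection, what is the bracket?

[-0.75, -0.6875]

u = -0.5 gives f = 1.875, positive; keep [-1, -0.5]
u = -0.75 gives f = -0.203125, negative; keep [-0.75, -0.5]
u = -0.625 gives f = 0.908203, positive; keep [-0.75, -0.625]
u = -0.6875 gives f = 0.3728, positive; keep [-0.75, -0.6875]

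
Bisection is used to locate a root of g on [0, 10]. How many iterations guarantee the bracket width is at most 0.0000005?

25

Width after n steps is 10/2^n. Need 2^n ≥ 10/0.0000005 = 20000000.
2^24 = 16777216 < 20000000 ≤ 2^25 = 33554432, so n = 25.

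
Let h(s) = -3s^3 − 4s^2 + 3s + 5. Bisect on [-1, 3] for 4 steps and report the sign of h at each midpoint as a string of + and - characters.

h(1) = 1 > 0, so the root lies in [1, 3]
h(2) = -29 < 0, so the root lies in [1, 2]
h(1.5) = -9.625 < 0, so the root lies in [1, 1.5]
h(1.25) = -3.3594 < 0, so the root lies in [1, 1.25]

+---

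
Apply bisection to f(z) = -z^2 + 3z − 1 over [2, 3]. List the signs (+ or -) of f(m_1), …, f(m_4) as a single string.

m = 2.5, f(m) = 0.25 (+); new bracket [2.5, 3]
m = 2.75, f(m) = -0.3125 (−); new bracket [2.5, 2.75]
m = 2.625, f(m) = -0.015625 (−); new bracket [2.5, 2.625]
m = 2.5625, f(m) = 0.1211 (+); new bracket [2.5625, 2.625]

+--+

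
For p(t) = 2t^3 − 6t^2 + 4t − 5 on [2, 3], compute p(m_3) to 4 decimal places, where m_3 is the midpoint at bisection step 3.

p(2.5) = -1.25 < 0, so the root lies in [2.5, 3]
p(2.75) = 2.21875 > 0, so the root lies in [2.5, 2.75]
p(2.625) = 0.332031 > 0, so the root lies in [2.5, 2.625]

0.3320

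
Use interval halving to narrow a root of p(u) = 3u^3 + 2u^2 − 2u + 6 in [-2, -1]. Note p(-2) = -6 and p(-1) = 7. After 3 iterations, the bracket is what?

[-1.75, -1.625]

u = -1.5 gives p = 3.375, positive; keep [-2, -1.5]
u = -1.75 gives p = -0.453125, negative; keep [-1.75, -1.5]
u = -1.625 gives p = 1.658203, positive; keep [-1.75, -1.625]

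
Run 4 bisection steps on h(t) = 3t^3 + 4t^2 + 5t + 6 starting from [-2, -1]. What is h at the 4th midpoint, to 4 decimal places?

t = -1.5 gives h = -2.625, negative; keep [-1.5, -1]
t = -1.25 gives h = 0.140625, positive; keep [-1.5, -1.25]
t = -1.375 gives h = -1.111328, negative; keep [-1.375, -1.25]
t = -1.3125 gives h = -0.4548, negative; keep [-1.3125, -1.25]

-0.4548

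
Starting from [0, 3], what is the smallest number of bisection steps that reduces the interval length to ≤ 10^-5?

Width after n steps is 3/2^n. Need 2^n ≥ 3/10^-5 = 300000.
2^18 = 262144 < 300000 ≤ 2^19 = 524288, so n = 19.

19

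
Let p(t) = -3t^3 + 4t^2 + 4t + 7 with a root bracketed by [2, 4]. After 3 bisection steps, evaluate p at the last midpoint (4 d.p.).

2.0781

m = 3, p(m) = -26 (−); new bracket [2, 3]
m = 2.5, p(m) = -4.875 (−); new bracket [2, 2.5]
m = 2.25, p(m) = 2.078125 (+); new bracket [2.25, 2.5]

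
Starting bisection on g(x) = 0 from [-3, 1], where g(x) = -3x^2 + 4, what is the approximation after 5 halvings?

-1.125

midpoint -1: g = 1 > 0 → [-3, -1]
midpoint -2: g = -8 < 0 → [-2, -1]
midpoint -1.5: g = -2.75 < 0 → [-1.5, -1]
midpoint -1.25: g = -0.6875 < 0 → [-1.25, -1]
midpoint -1.125: g = 0.2031 > 0 → [-1.25, -1.125]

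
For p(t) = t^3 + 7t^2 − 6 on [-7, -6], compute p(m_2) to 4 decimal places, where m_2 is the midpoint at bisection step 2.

5.3906

t = -6.5 gives p = 15.125, positive; keep [-7, -6.5]
t = -6.75 gives p = 5.390625, positive; keep [-7, -6.75]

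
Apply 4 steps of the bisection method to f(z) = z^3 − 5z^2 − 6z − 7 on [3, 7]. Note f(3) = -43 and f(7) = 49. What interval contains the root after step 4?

[6, 6.25]

f(5) = -37 < 0, so the root lies in [5, 7]
f(6) = -7 < 0, so the root lies in [6, 7]
f(6.5) = 17.375 > 0, so the root lies in [6, 6.5]
f(6.25) = 4.3281 > 0, so the root lies in [6, 6.25]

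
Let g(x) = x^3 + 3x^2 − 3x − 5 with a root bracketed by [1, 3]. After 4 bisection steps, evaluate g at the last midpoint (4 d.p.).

g(2) = 9 > 0, so the root lies in [1, 2]
g(1.5) = 0.625 > 0, so the root lies in [1, 1.5]
g(1.25) = -2.109375 < 0, so the root lies in [1.25, 1.5]
g(1.375) = -0.8535 < 0, so the root lies in [1.375, 1.5]

-0.8535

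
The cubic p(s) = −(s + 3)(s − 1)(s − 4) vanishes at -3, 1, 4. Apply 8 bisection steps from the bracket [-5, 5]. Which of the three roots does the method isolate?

-3

p(0) = -12 < 0, so the root lies in [-5, 0]
p(-2.5) = -11.375 < 0, so the root lies in [-5, -2.5]
p(-3.75) = 27.609375 > 0, so the root lies in [-3.75, -2.5]
p(-3.125) = 3.6738 > 0, so the root lies in [-3.125, -2.5]
p(-2.8125) = -4.8699 < 0, so the root lies in [-3.125, -2.8125]
p(-2.96875) = -0.8643 < 0, so the root lies in [-3.125, -2.96875]
p(-3.046875) = 1.3368 > 0, so the root lies in [-3.046875, -2.96875]
p(-3.0078125) = 0.2194 > 0, so the root lies in [-3.0078125, -2.96875]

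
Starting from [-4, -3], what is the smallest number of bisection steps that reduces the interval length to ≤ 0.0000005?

Width after n steps is 1/2^n. Need 2^n ≥ 1/0.0000005 = 2000000.
2^20 = 1048576 < 2000000 ≤ 2^21 = 2097152, so n = 21.

21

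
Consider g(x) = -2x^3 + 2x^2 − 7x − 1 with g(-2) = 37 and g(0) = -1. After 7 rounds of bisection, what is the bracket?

[-0.140625, -0.125]

m = -1, g(m) = 10 (+); new bracket [-1, 0]
m = -0.5, g(m) = 3.25 (+); new bracket [-0.5, 0]
m = -0.25, g(m) = 0.90625 (+); new bracket [-0.25, 0]
m = -0.125, g(m) = -0.0898 (−); new bracket [-0.25, -0.125]
m = -0.1875, g(m) = 0.396 (+); new bracket [-0.1875, -0.125]
m = -0.15625, g(m) = 0.1502 (+); new bracket [-0.15625, -0.125]
m = -0.140625, g(m) = 0.0295 (+); new bracket [-0.140625, -0.125]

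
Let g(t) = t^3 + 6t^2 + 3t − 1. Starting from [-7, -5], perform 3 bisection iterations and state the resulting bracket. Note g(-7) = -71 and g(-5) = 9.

m = -6, g(m) = -19 (−); new bracket [-6, -5]
m = -5.5, g(m) = -2.375 (−); new bracket [-5.5, -5]
m = -5.25, g(m) = 3.921875 (+); new bracket [-5.5, -5.25]

[-5.5, -5.25]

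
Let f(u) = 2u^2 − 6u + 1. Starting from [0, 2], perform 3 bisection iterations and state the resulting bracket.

m = 1, f(m) = -3 (−); new bracket [0, 1]
m = 0.5, f(m) = -1.5 (−); new bracket [0, 0.5]
m = 0.25, f(m) = -0.375 (−); new bracket [0, 0.25]

[0, 0.25]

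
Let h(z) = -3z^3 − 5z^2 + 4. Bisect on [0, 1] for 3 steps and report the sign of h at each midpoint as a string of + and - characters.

midpoint 0.5: h = 2.375 > 0 → [0.5, 1]
midpoint 0.75: h = -0.078125 < 0 → [0.5, 0.75]
midpoint 0.625: h = 1.314453 > 0 → [0.625, 0.75]

+-+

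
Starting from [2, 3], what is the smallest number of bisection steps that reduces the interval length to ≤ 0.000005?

Width after n steps is 1/2^n. Need 2^n ≥ 1/0.000005 = 200000.
2^17 = 131072 < 200000 ≤ 2^18 = 262144, so n = 18.

18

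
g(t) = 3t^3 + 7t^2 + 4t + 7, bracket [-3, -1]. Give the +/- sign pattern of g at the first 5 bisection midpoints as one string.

g(-2) = 3 > 0, so the root lies in [-3, -2]
g(-2.5) = -6.125 < 0, so the root lies in [-2.5, -2]
g(-2.25) = -0.734375 < 0, so the root lies in [-2.25, -2]
g(-2.125) = 1.3223 > 0, so the root lies in [-2.25, -2.125]
g(-2.1875) = 0.3435 > 0, so the root lies in [-2.25, -2.1875]

+--++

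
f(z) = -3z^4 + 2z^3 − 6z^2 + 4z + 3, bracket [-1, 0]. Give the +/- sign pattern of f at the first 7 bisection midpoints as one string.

-++-+-+

m = -0.5, f(m) = -0.9375 (−); new bracket [-0.5, 0]
m = -0.25, f(m) = 1.582031 (+); new bracket [-0.5, -0.25]
m = -0.375, f(m) = 0.491455 (+); new bracket [-0.5, -0.375]
m = -0.4375, f(m) = -0.1758 (−); new bracket [-0.4375, -0.375]
m = -0.40625, f(m) = 0.169 (+); new bracket [-0.4375, -0.40625]
m = -0.421875, f(m) = -0.0006 (−); new bracket [-0.421875, -0.40625]
m = -0.4140625, f(m) = 0.0849 (+); new bracket [-0.421875, -0.4140625]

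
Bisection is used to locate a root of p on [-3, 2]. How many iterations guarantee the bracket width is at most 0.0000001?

Width after n steps is 5/2^n. Need 2^n ≥ 5/0.0000001 = 50000000.
2^25 = 33554432 < 50000000 ≤ 2^26 = 67108864, so n = 26.

26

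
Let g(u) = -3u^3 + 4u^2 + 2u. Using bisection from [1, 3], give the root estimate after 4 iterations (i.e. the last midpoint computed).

1.625

g(2) = -4 < 0, so the root lies in [1, 2]
g(1.5) = 1.875 > 0, so the root lies in [1.5, 2]
g(1.75) = -0.328125 < 0, so the root lies in [1.5, 1.75]
g(1.625) = 0.9395 > 0, so the root lies in [1.625, 1.75]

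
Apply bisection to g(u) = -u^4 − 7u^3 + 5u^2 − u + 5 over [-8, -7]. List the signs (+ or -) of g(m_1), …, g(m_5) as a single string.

+-+-+

m = -7.5, g(m) = 82.8125 (+); new bracket [-8, -7.5]
m = -7.75, g(m) = -36.050781 (−); new bracket [-7.75, -7.5]
m = -7.625, g(m) = 26.251709 (+); new bracket [-7.75, -7.625]
m = -7.6875, g(m) = -4.1646 (−); new bracket [-7.6875, -7.625]
m = -7.65625, g(m) = 11.2251 (+); new bracket [-7.6875, -7.65625]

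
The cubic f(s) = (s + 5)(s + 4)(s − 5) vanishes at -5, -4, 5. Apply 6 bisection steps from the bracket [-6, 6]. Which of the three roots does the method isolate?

5

midpoint 0: f = -100 < 0 → [0, 6]
midpoint 3: f = -112 < 0 → [3, 6]
midpoint 4.5: f = -40.375 < 0 → [4.5, 6]
midpoint 5.25: f = 23.7031 > 0 → [4.5, 5.25]
midpoint 4.875: f = -10.9551 < 0 → [4.875, 5.25]
midpoint 5.0625: f = 5.6995 > 0 → [4.875, 5.0625]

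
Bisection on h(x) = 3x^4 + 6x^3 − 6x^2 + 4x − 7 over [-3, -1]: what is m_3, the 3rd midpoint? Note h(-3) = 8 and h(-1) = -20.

-2.75

h(-2) = -39 < 0, so the root lies in [-3, -2]
h(-2.5) = -31.0625 < 0, so the root lies in [-3, -2.5]
h(-2.75) = -16.582031 < 0, so the root lies in [-3, -2.75]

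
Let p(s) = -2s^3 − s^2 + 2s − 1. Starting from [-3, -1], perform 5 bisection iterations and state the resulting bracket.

m = -2, p(m) = 7 (+); new bracket [-2, -1]
m = -1.5, p(m) = 0.5 (+); new bracket [-1.5, -1]
m = -1.25, p(m) = -1.15625 (−); new bracket [-1.5, -1.25]
m = -1.375, p(m) = -0.4414 (−); new bracket [-1.5, -1.375]
m = -1.4375, p(m) = -0.0005 (−); new bracket [-1.5, -1.4375]

[-1.5, -1.4375]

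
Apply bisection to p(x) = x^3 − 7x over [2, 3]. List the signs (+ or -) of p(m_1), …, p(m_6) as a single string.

midpoint 2.5: p = -1.875 < 0 → [2.5, 3]
midpoint 2.75: p = 1.546875 > 0 → [2.5, 2.75]
midpoint 2.625: p = -0.287109 < 0 → [2.625, 2.75]
midpoint 2.6875: p = 0.5984 > 0 → [2.625, 2.6875]
midpoint 2.65625: p = 0.1479 > 0 → [2.625, 2.65625]
midpoint 2.640625: p = -0.0716 < 0 → [2.640625, 2.65625]

-+-++-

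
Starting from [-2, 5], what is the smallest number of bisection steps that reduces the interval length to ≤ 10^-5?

20

Width after n steps is 7/2^n. Need 2^n ≥ 7/10^-5 = 700000.
2^19 = 524288 < 700000 ≤ 2^20 = 1048576, so n = 20.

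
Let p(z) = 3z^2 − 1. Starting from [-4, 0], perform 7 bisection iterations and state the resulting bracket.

[-0.59375, -0.5625]

midpoint -2: p = 11 > 0 → [-2, 0]
midpoint -1: p = 2 > 0 → [-1, 0]
midpoint -0.5: p = -0.25 < 0 → [-1, -0.5]
midpoint -0.75: p = 0.6875 > 0 → [-0.75, -0.5]
midpoint -0.625: p = 0.1719 > 0 → [-0.625, -0.5]
midpoint -0.5625: p = -0.0508 < 0 → [-0.625, -0.5625]
midpoint -0.59375: p = 0.0576 > 0 → [-0.59375, -0.5625]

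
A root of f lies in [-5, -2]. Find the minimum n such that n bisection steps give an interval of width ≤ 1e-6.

Width after n steps is 3/2^n. Need 2^n ≥ 3/1e-6 = 3000000.
2^21 = 2097152 < 3000000 ≤ 2^22 = 4194304, so n = 22.

22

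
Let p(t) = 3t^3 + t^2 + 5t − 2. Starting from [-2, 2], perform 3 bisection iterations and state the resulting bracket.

t = 0 gives p = -2, negative; keep [0, 2]
t = 1 gives p = 7, positive; keep [0, 1]
t = 0.5 gives p = 1.125, positive; keep [0, 0.5]

[0, 0.5]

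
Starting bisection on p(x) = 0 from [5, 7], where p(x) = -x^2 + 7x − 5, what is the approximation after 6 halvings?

m = 6, p(m) = 1 (+); new bracket [6, 7]
m = 6.5, p(m) = -1.75 (−); new bracket [6, 6.5]
m = 6.25, p(m) = -0.3125 (−); new bracket [6, 6.25]
m = 6.125, p(m) = 0.3594 (+); new bracket [6.125, 6.25]
m = 6.1875, p(m) = 0.0273 (+); new bracket [6.1875, 6.25]
m = 6.21875, p(m) = -0.1416 (−); new bracket [6.1875, 6.21875]

6.21875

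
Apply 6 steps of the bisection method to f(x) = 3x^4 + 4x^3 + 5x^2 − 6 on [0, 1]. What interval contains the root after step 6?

[0.765625, 0.78125]

f(0.5) = -4.0625 < 0, so the root lies in [0.5, 1]
f(0.75) = -0.550781 < 0, so the root lies in [0.75, 1]
f(0.875) = 2.266357 > 0, so the root lies in [0.75, 0.875]
f(0.8125) = 0.7537 > 0, so the root lies in [0.75, 0.8125]
f(0.78125) = 0.0767 > 0, so the root lies in [0.75, 0.78125]
f(0.765625) = -0.2431 < 0, so the root lies in [0.765625, 0.78125]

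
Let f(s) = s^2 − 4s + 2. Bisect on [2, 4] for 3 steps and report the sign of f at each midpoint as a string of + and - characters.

-+-

midpoint 3: f = -1 < 0 → [3, 4]
midpoint 3.5: f = 0.25 > 0 → [3, 3.5]
midpoint 3.25: f = -0.4375 < 0 → [3.25, 3.5]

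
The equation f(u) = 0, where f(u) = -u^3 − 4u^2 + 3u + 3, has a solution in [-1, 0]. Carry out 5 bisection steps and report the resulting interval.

[-0.625, -0.59375]

f(-0.5) = 0.625 > 0, so the root lies in [-1, -0.5]
f(-0.75) = -1.078125 < 0, so the root lies in [-0.75, -0.5]
f(-0.625) = -0.193359 < 0, so the root lies in [-0.625, -0.5]
f(-0.5625) = 0.2249 > 0, so the root lies in [-0.625, -0.5625]
f(-0.59375) = 0.0179 > 0, so the root lies in [-0.625, -0.59375]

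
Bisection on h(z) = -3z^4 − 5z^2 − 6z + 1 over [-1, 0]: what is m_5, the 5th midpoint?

-0.90625

m = -0.5, h(m) = 2.5625 (+); new bracket [-1, -0.5]
m = -0.75, h(m) = 1.738281 (+); new bracket [-1, -0.75]
m = -0.875, h(m) = 0.66333 (+); new bracket [-1, -0.875]
m = -0.9375, h(m) = -0.087 (−); new bracket [-0.9375, -0.875]
m = -0.90625, h(m) = 0.3075 (+); new bracket [-0.9375, -0.90625]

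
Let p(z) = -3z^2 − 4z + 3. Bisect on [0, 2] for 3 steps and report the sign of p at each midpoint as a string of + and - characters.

-+-

z = 1 gives p = -4, negative; keep [0, 1]
z = 0.5 gives p = 0.25, positive; keep [0.5, 1]
z = 0.75 gives p = -1.6875, negative; keep [0.5, 0.75]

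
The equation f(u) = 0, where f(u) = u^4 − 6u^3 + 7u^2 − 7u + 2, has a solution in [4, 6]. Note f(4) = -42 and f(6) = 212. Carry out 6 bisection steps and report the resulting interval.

midpoint 5: f = 17 > 0 → [4, 5]
midpoint 4.5: f = -24.4375 < 0 → [4.5, 5]
midpoint 4.75: f = -7.277344 < 0 → [4.75, 5]
midpoint 4.875: f = 3.8948 > 0 → [4.75, 4.875]
midpoint 4.8125: f = -1.9231 < 0 → [4.8125, 4.875]
midpoint 4.84375: f = 0.9267 > 0 → [4.8125, 4.84375]

[4.8125, 4.84375]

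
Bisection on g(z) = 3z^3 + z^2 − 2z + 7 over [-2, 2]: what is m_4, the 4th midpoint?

midpoint 0: g = 7 > 0 → [-2, 0]
midpoint -1: g = 7 > 0 → [-2, -1]
midpoint -1.5: g = 2.125 > 0 → [-2, -1.5]
midpoint -1.75: g = -2.5156 < 0 → [-1.75, -1.5]

-1.75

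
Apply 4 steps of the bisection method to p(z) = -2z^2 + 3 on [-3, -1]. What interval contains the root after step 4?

[-1.25, -1.125]

z = -2 gives p = -5, negative; keep [-2, -1]
z = -1.5 gives p = -1.5, negative; keep [-1.5, -1]
z = -1.25 gives p = -0.125, negative; keep [-1.25, -1]
z = -1.125 gives p = 0.4688, positive; keep [-1.25, -1.125]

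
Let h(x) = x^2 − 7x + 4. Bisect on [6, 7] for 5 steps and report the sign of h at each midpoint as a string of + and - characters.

h(6.5) = 0.75 > 0, so the root lies in [6, 6.5]
h(6.25) = -0.6875 < 0, so the root lies in [6.25, 6.5]
h(6.375) = 0.015625 > 0, so the root lies in [6.25, 6.375]
h(6.3125) = -0.3398 < 0, so the root lies in [6.3125, 6.375]
h(6.34375) = -0.1631 < 0, so the root lies in [6.34375, 6.375]

+-+--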